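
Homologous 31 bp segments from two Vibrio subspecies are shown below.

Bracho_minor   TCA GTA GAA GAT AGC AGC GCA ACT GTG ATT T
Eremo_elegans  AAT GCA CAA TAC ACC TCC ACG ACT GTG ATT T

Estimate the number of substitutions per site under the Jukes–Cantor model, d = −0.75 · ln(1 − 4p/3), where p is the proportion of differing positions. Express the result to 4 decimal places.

0.5445

Differing sites — 1:T/A; 2:C/A; 3:A/T; 5:T/C; 7:G/C; 10:G/T; 12:T/C; 14:G/C; 16:A/T; 17:G/C; 19:G/A; 21:A/G.
p = 12/31 = 0.387097.
d = −0.75 · ln(1 − (4/3)·0.387097) = −0.75 · ln(0.483871) = −0.75 · (-0.725937) = 0.5445.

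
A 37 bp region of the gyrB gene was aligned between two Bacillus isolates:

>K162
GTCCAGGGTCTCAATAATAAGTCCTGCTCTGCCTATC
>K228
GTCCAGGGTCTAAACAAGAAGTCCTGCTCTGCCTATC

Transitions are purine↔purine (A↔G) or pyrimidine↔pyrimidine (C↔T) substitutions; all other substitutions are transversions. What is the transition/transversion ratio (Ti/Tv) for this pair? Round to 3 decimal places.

0.500

Differing sites — 12:C/A (Tv); 15:T/C (Ti); 18:T/G (Tv).
Of the 3 differences, 1 transition and 2 transversions, so Ti/Tv = 1/2 = 0.500.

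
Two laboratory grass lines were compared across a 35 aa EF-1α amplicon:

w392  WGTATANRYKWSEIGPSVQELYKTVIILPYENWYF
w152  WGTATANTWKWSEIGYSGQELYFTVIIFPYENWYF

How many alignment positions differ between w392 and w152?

6

Mismatches occur at site 8 (R→T), site 9 (Y→W), site 16 (P→Y), site 18 (V→G), site 23 (K→F), site 28 (L→F).
That gives 6 mismatches out of 35 aligned sites, so the Hamming distance is 6.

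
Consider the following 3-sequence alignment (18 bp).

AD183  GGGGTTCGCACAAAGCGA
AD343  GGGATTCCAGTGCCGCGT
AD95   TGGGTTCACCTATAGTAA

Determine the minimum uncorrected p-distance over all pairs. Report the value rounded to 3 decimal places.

0.389

Pairwise Hamming distances:
  AD183 vs AD343: 9
  AD183 vs AD95: 7
  AD343 vs AD95: 11
The smallest is 7 mismatches, between AD183 and AD95; p = 7/18 = 0.389.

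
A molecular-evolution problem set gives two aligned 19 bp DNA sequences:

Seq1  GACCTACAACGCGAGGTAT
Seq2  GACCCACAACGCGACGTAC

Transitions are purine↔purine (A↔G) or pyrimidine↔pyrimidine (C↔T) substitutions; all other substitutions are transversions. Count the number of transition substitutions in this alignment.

The sequences differ at positions 5 (T/C, transition), 15 (G/C, transversion), 19 (T/C, transition).
Of the 3 differences, 2 transitions and 1 transversion, so the answer is 2.

2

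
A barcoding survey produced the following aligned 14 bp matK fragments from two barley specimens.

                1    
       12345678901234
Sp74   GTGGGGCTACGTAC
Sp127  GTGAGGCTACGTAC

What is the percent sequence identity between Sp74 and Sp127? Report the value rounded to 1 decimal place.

92.9%

The sequences differ at position 4 (G/A).
13 of the 14 sites match, so the percent identity is 13/14 × 100 = 92.9%.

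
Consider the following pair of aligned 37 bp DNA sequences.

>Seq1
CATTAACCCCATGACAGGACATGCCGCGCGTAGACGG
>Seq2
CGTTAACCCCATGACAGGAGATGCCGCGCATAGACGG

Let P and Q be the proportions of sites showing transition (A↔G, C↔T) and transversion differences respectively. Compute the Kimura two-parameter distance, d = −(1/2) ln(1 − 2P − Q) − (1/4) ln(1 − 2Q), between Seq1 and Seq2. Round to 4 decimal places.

0.0865

The sequences differ at positions 2 (A/G, transition), 20 (C/G, transversion), 30 (G/A, transition).
Of the 3 differences, 2 transitions and 1 transversion over 37 sites: P = 2/37 = 0.054054, Q = 1/37 = 0.027027.
d = −0.5·ln(0.864865) − 0.25·ln(0.945946) = −0.5·(-0.145182) − 0.25·(-0.055570) = 0.0865.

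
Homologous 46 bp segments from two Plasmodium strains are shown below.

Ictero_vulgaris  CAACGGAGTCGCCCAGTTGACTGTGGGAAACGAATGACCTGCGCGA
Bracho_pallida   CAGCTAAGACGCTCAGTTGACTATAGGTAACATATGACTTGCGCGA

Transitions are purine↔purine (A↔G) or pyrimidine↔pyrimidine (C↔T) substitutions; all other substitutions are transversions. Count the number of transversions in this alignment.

Differing sites — 3:A/G (Ti); 5:G/T (Tv); 6:G/A (Ti); 9:T/A (Tv); 13:C/T (Ti); 23:G/A (Ti); 25:G/A (Ti); 28:A/T (Tv); 32:G/A (Ti); 33:A/T (Tv); 39:C/T (Ti).
Of the 11 differences, 7 transitions and 4 transversions, so the answer is 4.

4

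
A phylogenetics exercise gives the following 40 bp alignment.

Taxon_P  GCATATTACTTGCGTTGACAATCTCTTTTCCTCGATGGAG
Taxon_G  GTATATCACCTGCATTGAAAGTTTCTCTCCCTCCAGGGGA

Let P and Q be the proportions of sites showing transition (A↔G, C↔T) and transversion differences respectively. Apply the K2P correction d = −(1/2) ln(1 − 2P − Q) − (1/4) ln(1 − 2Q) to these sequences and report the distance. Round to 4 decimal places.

The sequences differ at positions 2 (C/T, transition), 7 (T/C, transition), 10 (T/C, transition), 14 (G/A, transition), 19 (C/A, transversion), 21 (A/G, transition), 23 (C/T, transition), 27 (T/C, transition), 29 (T/C, transition), 34 (G/C, transversion), 36 (T/G, transversion), 39 (A/G, transition), 40 (G/A, transition).
Of the 13 differences, 10 transitions and 3 transversions over 40 sites: P = 10/40 = 0.250000, Q = 3/40 = 0.075000.
d = −0.5·ln(0.425000) − 0.25·ln(0.850000) = −0.5·(-0.855666) − 0.25·(-0.162519) = 0.4685.

0.4685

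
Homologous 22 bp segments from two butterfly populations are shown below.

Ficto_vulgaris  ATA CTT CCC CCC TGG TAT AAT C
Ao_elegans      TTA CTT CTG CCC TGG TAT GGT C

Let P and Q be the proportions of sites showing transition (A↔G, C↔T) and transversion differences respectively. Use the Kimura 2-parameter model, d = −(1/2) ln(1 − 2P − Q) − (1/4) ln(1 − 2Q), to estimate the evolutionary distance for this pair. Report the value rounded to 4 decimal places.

0.2762

The sequences differ at positions 1 (A/T, transversion), 8 (C/T, transition), 9 (C/G, transversion), 19 (A/G, transition), 20 (A/G, transition).
Of the 5 differences, 3 transitions and 2 transversions over 22 sites: P = 3/22 = 0.136364, Q = 2/22 = 0.090909.
d = −0.5·ln(0.636363) − 0.25·ln(0.818182) = −0.5·(-0.451986) − 0.25·(-0.200670) = 0.2762.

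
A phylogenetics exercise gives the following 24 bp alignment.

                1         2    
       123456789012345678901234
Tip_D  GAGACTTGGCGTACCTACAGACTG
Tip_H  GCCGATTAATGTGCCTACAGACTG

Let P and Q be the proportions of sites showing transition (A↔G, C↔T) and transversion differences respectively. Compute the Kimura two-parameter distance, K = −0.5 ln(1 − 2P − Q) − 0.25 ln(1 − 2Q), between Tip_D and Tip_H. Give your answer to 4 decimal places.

The sequences differ at positions 2 (A/C, transversion), 3 (G/C, transversion), 4 (A/G, transition), 5 (C/A, transversion), 8 (G/A, transition), 9 (G/A, transition), 10 (C/T, transition), 13 (A/G, transition).
Of the 8 differences, 5 transitions and 3 transversions over 24 sites: P = 5/24 = 0.208333, Q = 3/24 = 0.125000.
d = −0.5·ln(0.458334) − 0.25·ln(0.750000) = −0.5·(-0.780157) − 0.25·(-0.287682) = 0.4620.

0.4620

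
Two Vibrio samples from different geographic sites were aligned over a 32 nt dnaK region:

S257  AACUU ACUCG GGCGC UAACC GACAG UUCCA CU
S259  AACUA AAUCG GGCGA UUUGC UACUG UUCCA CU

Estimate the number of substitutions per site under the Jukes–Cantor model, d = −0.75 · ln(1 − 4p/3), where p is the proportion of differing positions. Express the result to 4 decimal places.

0.3041

The sequences differ at positions 5 (U/A), 7 (C/A), 15 (C/A), 17 (A/U), 18 (A/U), 19 (C/G), 21 (G/U), 24 (A/U).
p = 8/32 = 0.250000.
d = −0.75 · ln(1 − (4/3)·0.250000) = −0.75 · ln(0.666667) = −0.75 · (-0.405465) = 0.3041.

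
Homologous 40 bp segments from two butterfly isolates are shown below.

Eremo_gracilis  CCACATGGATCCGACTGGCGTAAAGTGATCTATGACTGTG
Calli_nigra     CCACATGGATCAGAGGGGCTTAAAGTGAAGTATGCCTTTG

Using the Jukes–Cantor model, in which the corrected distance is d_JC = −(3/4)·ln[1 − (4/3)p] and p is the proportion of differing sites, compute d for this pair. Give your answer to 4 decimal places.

Mismatches occur at site 12 (C/A), site 15 (C/G), site 16 (T/G), site 20 (G/T), site 29 (T/A), site 30 (C/G), site 35 (A/C), site 38 (G/T).
p = 8/40 = 0.200000.
d = −0.75 · ln(1 − (4/3)·0.200000) = −0.75 · ln(0.733333) = −0.75 · (-0.310155) = 0.2326.

0.2326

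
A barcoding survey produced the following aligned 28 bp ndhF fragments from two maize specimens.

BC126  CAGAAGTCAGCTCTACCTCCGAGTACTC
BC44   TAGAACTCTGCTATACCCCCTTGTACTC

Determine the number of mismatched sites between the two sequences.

Mismatches occur at site 1 (C↔T), site 6 (G↔C), site 9 (A↔T), site 13 (C↔A), site 18 (T↔C), site 21 (G↔T), site 22 (A↔T).
That gives 7 mismatches out of 28 aligned sites, so the Hamming distance is 7.

7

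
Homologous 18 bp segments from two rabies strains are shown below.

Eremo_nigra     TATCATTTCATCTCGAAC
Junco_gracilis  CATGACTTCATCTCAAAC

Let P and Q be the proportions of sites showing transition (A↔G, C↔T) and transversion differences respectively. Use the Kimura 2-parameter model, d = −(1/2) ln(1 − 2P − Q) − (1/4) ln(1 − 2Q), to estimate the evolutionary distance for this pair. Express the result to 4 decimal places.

Mismatches occur at site 1 (T/C, transition), site 4 (C/G, transversion), site 6 (T/C, transition), site 15 (G/A, transition).
Of the 4 differences, 3 transitions and 1 transversion over 18 sites: P = 3/18 = 0.166667, Q = 1/18 = 0.055556.
d = −0.5·ln(0.611110) − 0.25·ln(0.888888) = −0.5·(-0.492478) − 0.25·(-0.117784) = 0.2757.

0.2757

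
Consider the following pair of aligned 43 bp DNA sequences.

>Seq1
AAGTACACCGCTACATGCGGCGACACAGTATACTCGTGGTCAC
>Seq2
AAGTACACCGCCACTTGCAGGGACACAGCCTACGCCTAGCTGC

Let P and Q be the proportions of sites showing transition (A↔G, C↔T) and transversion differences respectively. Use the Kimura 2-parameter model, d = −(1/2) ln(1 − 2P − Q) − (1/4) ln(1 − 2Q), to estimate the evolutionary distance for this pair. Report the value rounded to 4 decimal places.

0.3577

The sequences differ at positions 12 (T/C, transition), 15 (A/T, transversion), 19 (G/A, transition), 21 (C/G, transversion), 29 (T/C, transition), 30 (A/C, transversion), 34 (T/G, transversion), 36 (G/C, transversion), 38 (G/A, transition), 40 (T/C, transition), 41 (C/T, transition), 42 (A/G, transition).
Of the 12 differences, 7 transitions and 5 transversions over 43 sites: P = 7/43 = 0.162791, Q = 5/43 = 0.116279.
d = −0.5·ln(0.558139) − 0.25·ln(0.767442) = −0.5·(-0.583147) − 0.25·(-0.264692) = 0.3577.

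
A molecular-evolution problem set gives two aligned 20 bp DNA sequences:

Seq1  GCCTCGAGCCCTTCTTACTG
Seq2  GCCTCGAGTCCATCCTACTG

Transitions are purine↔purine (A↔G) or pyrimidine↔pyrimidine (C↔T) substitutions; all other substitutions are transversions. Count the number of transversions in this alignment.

The sequences differ at positions 9 (C/T, transition), 12 (T/A, transversion), 15 (T/C, transition).
Of the 3 differences, 2 transitions and 1 transversion, so the answer is 1.

1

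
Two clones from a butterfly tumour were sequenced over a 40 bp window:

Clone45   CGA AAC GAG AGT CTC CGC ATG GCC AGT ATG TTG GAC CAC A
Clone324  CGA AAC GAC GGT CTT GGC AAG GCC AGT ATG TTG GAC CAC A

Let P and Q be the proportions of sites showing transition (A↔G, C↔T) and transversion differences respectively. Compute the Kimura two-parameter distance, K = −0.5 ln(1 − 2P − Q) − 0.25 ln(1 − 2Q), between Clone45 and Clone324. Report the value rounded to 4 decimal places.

The sequences differ at positions 9 (G/C, transversion), 10 (A/G, transition), 15 (C/T, transition), 16 (C/G, transversion), 20 (T/A, transversion).
Of the 5 differences, 2 transitions and 3 transversions over 40 sites: P = 2/40 = 0.050000, Q = 3/40 = 0.075000.
d = −0.5·ln(0.825000) − 0.25·ln(0.850000) = −0.5·(-0.192372) − 0.25·(-0.162519) = 0.1368.

0.1368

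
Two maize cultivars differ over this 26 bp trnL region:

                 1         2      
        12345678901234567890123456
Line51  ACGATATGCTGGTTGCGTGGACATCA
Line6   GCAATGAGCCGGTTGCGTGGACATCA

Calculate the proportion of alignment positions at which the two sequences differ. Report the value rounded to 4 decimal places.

0.1923

The sequences differ at positions 1 (A/G), 3 (G/A), 6 (A/G), 7 (T/A), 10 (T/C).
There are 5 differences over 26 sites, so p = 5/26 = 0.1923.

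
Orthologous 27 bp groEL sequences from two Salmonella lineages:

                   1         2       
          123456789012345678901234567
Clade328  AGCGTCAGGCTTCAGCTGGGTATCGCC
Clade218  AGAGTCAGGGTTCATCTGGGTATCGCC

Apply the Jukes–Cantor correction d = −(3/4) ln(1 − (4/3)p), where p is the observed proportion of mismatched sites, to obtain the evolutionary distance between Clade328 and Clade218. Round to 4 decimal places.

The sequences differ at positions 3 (C/A), 10 (C/G), 15 (G/T).
p = 3/27 = 0.111111.
d = −0.75 · ln(1 − (4/3)·0.111111) = −0.75 · ln(0.851852) = −0.75 · (-0.160342) = 0.1203.

0.1203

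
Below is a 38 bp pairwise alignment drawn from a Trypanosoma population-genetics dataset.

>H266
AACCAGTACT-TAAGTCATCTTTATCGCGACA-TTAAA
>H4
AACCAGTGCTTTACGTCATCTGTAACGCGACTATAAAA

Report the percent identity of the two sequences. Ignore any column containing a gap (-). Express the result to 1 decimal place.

Excluding the 2 gap columns leaves 36 comparable sites.
Differing sites — 8:A/G; 14:A/C; 22:T/G; 25:T/A; 32:A/T; 35:T/A.
30 of the 36 comparable sites match, so the percent identity is 30/36 × 100 = 83.3%.

83.3%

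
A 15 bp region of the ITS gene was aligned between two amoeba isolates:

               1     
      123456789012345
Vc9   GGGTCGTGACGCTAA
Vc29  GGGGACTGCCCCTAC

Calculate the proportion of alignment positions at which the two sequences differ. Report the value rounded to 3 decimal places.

0.400

Mismatches occur at site 4 (T↔G), site 5 (C↔A), site 6 (G↔C), site 9 (A↔C), site 11 (G↔C), site 15 (A↔C).
There are 6 differences over 15 sites, so p = 6/15 = 0.400.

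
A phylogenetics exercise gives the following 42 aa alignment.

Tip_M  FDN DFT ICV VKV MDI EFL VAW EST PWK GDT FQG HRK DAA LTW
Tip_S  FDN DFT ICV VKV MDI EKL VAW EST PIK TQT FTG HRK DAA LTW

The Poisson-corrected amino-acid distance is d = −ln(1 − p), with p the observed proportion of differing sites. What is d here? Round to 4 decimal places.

0.1268

The sequences differ at positions 17 (F/K), 26 (W/I), 28 (G/T), 29 (D/Q), 32 (Q/T).
p = 5/42 = 0.119048.
d = −ln(1 − 0.119048) = −ln(0.880952) = 0.1268.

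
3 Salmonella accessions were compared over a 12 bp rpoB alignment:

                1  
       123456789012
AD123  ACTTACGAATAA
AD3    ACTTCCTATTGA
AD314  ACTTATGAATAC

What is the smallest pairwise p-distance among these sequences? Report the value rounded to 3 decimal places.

0.167

Pairwise Hamming distances:
  AD123 vs AD3: 4
  AD123 vs AD314: 2
  AD3 vs AD314: 6
The smallest is 2 mismatches, between AD123 and AD314; p = 2/12 = 0.167.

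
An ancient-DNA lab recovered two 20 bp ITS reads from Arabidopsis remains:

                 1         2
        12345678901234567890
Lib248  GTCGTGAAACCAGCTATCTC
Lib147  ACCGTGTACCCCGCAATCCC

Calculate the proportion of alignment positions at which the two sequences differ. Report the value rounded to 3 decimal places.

Mismatches occur at site 1 (G↔A), site 2 (T↔C), site 7 (A↔T), site 9 (A↔C), site 12 (A↔C), site 15 (T↔A), site 19 (T↔C).
There are 7 differences over 20 sites, so p = 7/20 = 0.350.

0.350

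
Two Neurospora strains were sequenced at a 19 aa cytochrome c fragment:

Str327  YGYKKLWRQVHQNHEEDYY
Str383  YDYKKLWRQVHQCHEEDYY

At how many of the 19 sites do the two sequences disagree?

Differing sites — 2:G/D; 13:N/C.
That gives 2 mismatches out of 19 aligned sites, so the Hamming distance is 2.

2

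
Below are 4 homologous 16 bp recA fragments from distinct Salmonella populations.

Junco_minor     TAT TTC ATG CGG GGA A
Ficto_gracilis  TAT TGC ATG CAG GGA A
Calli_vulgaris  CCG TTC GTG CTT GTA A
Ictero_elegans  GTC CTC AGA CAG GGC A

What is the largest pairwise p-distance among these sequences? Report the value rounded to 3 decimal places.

Pairwise Hamming distances:
  Junco_minor vs Ficto_gracilis: 2
  Junco_minor vs Calli_vulgaris: 7
  Junco_minor vs Ictero_elegans: 8
  Ficto_gracilis vs Calli_vulgaris: 8
  Ficto_gracilis vs Ictero_elegans: 8
  Calli_vulgaris vs Ictero_elegans: 11
The largest is 11 mismatches, between Calli_vulgaris and Ictero_elegans; p = 11/16 = 0.688.

0.688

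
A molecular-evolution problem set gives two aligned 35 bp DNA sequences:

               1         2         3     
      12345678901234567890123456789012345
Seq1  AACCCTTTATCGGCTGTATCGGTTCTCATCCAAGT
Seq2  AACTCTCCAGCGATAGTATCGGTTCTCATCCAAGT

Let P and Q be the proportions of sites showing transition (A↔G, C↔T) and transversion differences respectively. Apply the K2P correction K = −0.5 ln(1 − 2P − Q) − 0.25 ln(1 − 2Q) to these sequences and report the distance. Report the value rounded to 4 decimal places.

0.2403

Mismatches occur at site 4 (C→T, transition), site 7 (T→C, transition), site 8 (T→C, transition), site 10 (T→G, transversion), site 13 (G→A, transition), site 14 (C→T, transition), site 15 (T→A, transversion).
Of the 7 differences, 5 transitions and 2 transversions over 35 sites: P = 5/35 = 0.142857, Q = 2/35 = 0.057143.
d = −0.5·ln(0.657143) − 0.25·ln(0.885714) = −0.5·(-0.419854) − 0.25·(-0.121361) = 0.2403.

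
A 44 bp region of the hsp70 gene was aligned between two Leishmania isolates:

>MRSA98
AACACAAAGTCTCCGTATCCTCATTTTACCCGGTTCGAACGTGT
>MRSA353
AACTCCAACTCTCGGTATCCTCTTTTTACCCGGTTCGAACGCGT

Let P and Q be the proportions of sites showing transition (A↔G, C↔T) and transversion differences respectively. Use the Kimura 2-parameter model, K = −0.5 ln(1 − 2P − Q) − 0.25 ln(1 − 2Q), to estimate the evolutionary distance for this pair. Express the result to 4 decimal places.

Mismatches occur at site 4 (A→T, transversion), site 6 (A→C, transversion), site 9 (G→C, transversion), site 14 (C→G, transversion), site 23 (A→T, transversion), site 42 (T→C, transition).
Of the 6 differences, 1 transition and 5 transversions over 44 sites: P = 1/44 = 0.022727, Q = 5/44 = 0.113636.
d = −0.5·ln(0.840910) − 0.25·ln(0.772728) = −0.5·(-0.173271) − 0.25·(-0.257828) = 0.1511.

0.1511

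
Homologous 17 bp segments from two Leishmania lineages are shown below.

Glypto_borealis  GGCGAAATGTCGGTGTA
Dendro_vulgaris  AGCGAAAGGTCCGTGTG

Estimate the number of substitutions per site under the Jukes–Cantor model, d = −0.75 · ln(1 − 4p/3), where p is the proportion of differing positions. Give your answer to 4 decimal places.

0.2824

Mismatches occur at site 1 (G→A), site 8 (T→G), site 12 (G→C), site 17 (A→G).
p = 4/17 = 0.235294.
d = −0.75 · ln(1 − (4/3)·0.235294) = −0.75 · ln(0.686275) = −0.75 · (-0.376477) = 0.2824.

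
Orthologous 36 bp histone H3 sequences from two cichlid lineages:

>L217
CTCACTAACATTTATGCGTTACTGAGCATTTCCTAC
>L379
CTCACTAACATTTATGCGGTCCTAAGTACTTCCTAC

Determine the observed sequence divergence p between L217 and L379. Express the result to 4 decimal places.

Differing sites — 19:T/G; 21:A/C; 24:G/A; 27:C/T; 29:T/C.
There are 5 differences over 36 sites, so p = 5/36 = 0.1389.

0.1389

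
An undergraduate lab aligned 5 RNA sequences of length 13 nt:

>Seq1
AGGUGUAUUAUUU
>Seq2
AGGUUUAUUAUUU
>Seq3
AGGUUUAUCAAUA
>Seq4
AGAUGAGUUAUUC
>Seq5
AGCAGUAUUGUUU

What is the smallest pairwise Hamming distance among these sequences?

1

Pairwise Hamming distances:
  Seq1 vs Seq2: 1
  Seq1 vs Seq3: 4
  Seq1 vs Seq4: 4
  Seq1 vs Seq5: 3
  Seq2 vs Seq3: 3
  Seq2 vs Seq4: 5
  Seq2 vs Seq5: 4
  Seq3 vs Seq4: 7
  Seq3 vs Seq5: 7
  Seq4 vs Seq5: 6
The smallest is 1, between Seq1 and Seq2.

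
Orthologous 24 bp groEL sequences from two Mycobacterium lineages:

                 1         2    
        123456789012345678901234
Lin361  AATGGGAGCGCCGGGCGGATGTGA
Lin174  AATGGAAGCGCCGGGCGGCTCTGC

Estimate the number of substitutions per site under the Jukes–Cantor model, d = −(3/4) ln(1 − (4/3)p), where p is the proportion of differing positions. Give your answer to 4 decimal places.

Mismatches occur at site 6 (G→A), site 19 (A→C), site 21 (G→C), site 24 (A→C).
p = 4/24 = 0.166667.
d = −0.75 · ln(1 − (4/3)·0.166667) = −0.75 · ln(0.777777) = −0.75 · (-0.251315) = 0.1885.

0.1885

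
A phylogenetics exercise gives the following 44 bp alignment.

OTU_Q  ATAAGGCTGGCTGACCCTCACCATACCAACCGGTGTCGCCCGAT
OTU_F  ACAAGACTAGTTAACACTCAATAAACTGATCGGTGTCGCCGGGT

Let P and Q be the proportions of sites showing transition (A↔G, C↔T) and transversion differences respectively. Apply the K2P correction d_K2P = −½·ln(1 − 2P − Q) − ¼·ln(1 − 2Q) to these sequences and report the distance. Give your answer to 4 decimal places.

Differing sites — 2:T/C (Ti); 6:G/A (Ti); 9:G/A (Ti); 11:C/T (Ti); 13:G/A (Ti); 16:C/A (Tv); 21:C/A (Tv); 22:C/T (Ti); 24:T/A (Tv); 27:C/T (Ti); 28:A/G (Ti); 30:C/T (Ti); 41:C/G (Tv); 43:A/G (Ti).
Of the 14 differences, 10 transitions and 4 transversions over 44 sites: P = 10/44 = 0.227273, Q = 4/44 = 0.090909.
d = −0.5·ln(0.454545) − 0.25·ln(0.818182) = −0.5·(-0.788458) − 0.25·(-0.200670) = 0.4444.

0.4444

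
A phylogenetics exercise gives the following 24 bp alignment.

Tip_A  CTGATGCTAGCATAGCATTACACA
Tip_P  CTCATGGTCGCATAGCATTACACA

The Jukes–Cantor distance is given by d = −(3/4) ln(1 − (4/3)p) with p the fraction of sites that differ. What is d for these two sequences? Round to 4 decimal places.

0.1367

Mismatches occur at site 3 (G→C), site 7 (C→G), site 9 (A→C).
p = 3/24 = 0.125000.
d = −0.75 · ln(1 − (4/3)·0.125000) = −0.75 · ln(0.833333) = −0.75 · (-0.182322) = 0.1367.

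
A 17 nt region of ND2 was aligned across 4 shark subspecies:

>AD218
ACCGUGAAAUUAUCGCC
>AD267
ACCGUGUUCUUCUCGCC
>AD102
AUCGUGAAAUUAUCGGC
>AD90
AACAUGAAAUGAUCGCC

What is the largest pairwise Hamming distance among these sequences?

Pairwise Hamming distances:
  AD218 vs AD267: 4
  AD218 vs AD102: 2
  AD218 vs AD90: 3
  AD267 vs AD102: 6
  AD267 vs AD90: 7
  AD102 vs AD90: 4
The largest is 7, between AD267 and AD90.

7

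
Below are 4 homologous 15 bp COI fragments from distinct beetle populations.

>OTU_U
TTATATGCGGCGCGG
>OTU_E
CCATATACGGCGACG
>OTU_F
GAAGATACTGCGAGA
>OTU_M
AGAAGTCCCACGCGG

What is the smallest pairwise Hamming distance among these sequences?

5

Pairwise Hamming distances:
  OTU_U vs OTU_E: 5
  OTU_U vs OTU_F: 7
  OTU_U vs OTU_M: 7
  OTU_E vs OTU_F: 6
  OTU_E vs OTU_M: 9
  OTU_F vs OTU_M: 9
The smallest is 5, between OTU_U and OTU_E.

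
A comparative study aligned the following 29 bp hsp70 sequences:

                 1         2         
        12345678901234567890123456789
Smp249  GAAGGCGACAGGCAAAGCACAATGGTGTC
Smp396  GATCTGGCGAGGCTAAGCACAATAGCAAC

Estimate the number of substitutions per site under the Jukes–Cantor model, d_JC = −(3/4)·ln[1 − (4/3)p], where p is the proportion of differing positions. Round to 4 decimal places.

0.5285

The sequences differ at positions 3 (A/T), 4 (G/C), 5 (G/T), 6 (C/G), 8 (A/C), 9 (C/G), 14 (A/T), 24 (G/A), 26 (T/C), 27 (G/A), 28 (T/A).
p = 11/29 = 0.379310.
d = −0.75 · ln(1 − (4/3)·0.379310) = −0.75 · ln(0.494253) = −0.75 · (-0.704708) = 0.5285.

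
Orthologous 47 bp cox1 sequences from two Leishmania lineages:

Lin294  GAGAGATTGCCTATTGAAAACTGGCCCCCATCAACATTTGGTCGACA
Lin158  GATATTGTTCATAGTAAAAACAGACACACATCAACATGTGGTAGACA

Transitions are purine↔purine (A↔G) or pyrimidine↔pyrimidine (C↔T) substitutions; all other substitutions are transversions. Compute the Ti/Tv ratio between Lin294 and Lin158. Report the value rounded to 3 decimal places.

0.167

Mismatches occur at site 3 (G↔T, transversion), site 5 (G↔T, transversion), site 6 (A↔T, transversion), site 7 (T↔G, transversion), site 9 (G↔T, transversion), site 11 (C↔A, transversion), site 14 (T↔G, transversion), site 16 (G↔A, transition), site 22 (T↔A, transversion), site 24 (G↔A, transition), site 26 (C↔A, transversion), site 28 (C↔A, transversion), site 38 (T↔G, transversion), site 43 (C↔A, transversion).
Of the 14 differences, 2 transitions and 12 transversions, so Ti/Tv = 2/12 = 0.167.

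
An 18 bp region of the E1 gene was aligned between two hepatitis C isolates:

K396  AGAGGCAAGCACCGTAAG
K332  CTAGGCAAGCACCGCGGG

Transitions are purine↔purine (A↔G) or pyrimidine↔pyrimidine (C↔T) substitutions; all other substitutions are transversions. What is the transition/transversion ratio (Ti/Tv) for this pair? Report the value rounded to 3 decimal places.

The sequences differ at positions 1 (A/C, transversion), 2 (G/T, transversion), 15 (T/C, transition), 16 (A/G, transition), 17 (A/G, transition).
Of the 5 differences, 3 transitions and 2 transversions, so Ti/Tv = 3/2 = 1.500.

1.500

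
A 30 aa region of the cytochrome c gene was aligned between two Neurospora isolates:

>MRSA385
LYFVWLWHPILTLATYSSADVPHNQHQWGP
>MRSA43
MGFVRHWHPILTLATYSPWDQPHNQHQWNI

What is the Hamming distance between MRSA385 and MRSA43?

The sequences differ at positions 1 (L/M), 2 (Y/G), 5 (W/R), 6 (L/H), 18 (S/P), 19 (A/W), 21 (V/Q), 29 (G/N), 30 (P/I).
That gives 9 mismatches out of 30 aligned sites, so the Hamming distance is 9.

9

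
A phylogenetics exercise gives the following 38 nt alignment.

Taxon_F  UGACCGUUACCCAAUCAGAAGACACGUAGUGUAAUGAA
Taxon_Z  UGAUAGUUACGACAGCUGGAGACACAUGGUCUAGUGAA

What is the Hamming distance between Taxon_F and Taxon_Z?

12

Mismatches occur at site 4 (C/U), site 5 (C/A), site 11 (C/G), site 12 (C/A), site 13 (A/C), site 15 (U/G), site 17 (A/U), site 19 (A/G), site 26 (G/A), site 28 (A/G), site 31 (G/C), site 34 (A/G).
That gives 12 mismatches out of 38 aligned sites, so the Hamming distance is 12.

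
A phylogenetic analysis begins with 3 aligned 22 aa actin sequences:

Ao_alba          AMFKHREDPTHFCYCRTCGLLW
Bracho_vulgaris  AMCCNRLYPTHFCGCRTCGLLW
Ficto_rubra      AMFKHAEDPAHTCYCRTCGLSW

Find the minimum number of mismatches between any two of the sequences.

Pairwise Hamming distances:
  Ao_alba vs Bracho_vulgaris: 6
  Ao_alba vs Ficto_rubra: 4
  Bracho_vulgaris vs Ficto_rubra: 10
The smallest is 4, between Ao_alba and Ficto_rubra.

4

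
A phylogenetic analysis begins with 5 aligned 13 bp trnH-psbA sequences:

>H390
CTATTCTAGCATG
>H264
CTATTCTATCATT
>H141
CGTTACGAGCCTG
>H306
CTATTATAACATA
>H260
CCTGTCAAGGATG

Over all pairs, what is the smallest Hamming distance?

2

Pairwise Hamming distances:
  H390 vs H264: 2
  H390 vs H141: 5
  H390 vs H306: 3
  H390 vs H260: 5
  H264 vs H141: 7
  H264 vs H306: 3
  H264 vs H260: 7
  H141 vs H306: 8
  H141 vs H260: 6
  H306 vs H260: 8
The smallest is 2, between H390 and H264.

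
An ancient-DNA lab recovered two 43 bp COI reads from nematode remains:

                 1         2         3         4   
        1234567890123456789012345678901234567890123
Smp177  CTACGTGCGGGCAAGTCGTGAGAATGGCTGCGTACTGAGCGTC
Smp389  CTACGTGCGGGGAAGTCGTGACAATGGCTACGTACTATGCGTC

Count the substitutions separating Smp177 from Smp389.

5

The sequences differ at positions 12 (C/G), 22 (G/C), 30 (G/A), 37 (G/A), 38 (A/T).
That gives 5 mismatches out of 43 aligned sites, so the Hamming distance is 5.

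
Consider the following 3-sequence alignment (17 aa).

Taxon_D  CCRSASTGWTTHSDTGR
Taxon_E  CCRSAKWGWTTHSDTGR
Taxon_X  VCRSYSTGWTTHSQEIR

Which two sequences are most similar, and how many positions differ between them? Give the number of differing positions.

2

Pairwise Hamming distances:
  Taxon_D vs Taxon_E: 2
  Taxon_D vs Taxon_X: 5
  Taxon_E vs Taxon_X: 7
The smallest is 2, between Taxon_D and Taxon_E.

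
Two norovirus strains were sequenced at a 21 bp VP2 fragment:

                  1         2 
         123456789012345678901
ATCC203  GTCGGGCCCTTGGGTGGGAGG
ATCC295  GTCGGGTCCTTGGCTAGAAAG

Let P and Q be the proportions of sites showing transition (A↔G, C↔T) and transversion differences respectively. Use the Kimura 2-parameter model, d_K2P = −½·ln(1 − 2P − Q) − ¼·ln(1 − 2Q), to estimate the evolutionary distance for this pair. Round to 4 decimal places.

0.3048

Differing sites — 7:C/T (Ti); 14:G/C (Tv); 16:G/A (Ti); 18:G/A (Ti); 20:G/A (Ti).
Of the 5 differences, 4 transitions and 1 transversion over 21 sites: P = 4/21 = 0.190476, Q = 1/21 = 0.047619.
d = −0.5·ln(0.571429) − 0.25·ln(0.904762) = −0.5·(-0.559615) − 0.25·(-0.100083) = 0.3048.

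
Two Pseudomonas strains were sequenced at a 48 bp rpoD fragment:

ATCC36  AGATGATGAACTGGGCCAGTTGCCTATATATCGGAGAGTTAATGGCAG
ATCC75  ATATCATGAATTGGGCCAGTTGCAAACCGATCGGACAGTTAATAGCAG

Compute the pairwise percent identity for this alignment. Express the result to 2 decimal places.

79.17%

Differing sites — 2:G/T; 5:G/C; 11:C/T; 24:C/A; 25:T/A; 27:T/C; 28:A/C; 29:T/G; 36:G/C; 44:G/A.
38 of the 48 sites match, so the percent identity is 38/48 × 100 = 79.17%.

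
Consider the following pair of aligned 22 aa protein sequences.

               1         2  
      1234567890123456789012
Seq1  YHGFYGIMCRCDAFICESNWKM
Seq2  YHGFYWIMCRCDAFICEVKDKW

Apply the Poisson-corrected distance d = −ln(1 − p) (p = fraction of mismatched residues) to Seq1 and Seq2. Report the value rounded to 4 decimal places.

The sequences differ at positions 6 (G/W), 18 (S/V), 19 (N/K), 20 (W/D), 22 (M/W).
p = 5/22 = 0.227273.
d = −ln(1 − 0.227273) = −ln(0.772727) = 0.2578.

0.2578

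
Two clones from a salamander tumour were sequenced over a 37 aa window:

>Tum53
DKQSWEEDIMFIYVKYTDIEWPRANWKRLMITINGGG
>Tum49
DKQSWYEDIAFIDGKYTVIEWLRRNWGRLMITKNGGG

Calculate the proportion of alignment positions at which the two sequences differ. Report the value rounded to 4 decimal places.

0.2432

Mismatches occur at site 6 (E→Y), site 10 (M→A), site 13 (Y→D), site 14 (V→G), site 18 (D→V), site 22 (P→L), site 24 (A→R), site 27 (K→G), site 33 (I→K).
There are 9 differences over 37 sites, so p = 9/37 = 0.2432.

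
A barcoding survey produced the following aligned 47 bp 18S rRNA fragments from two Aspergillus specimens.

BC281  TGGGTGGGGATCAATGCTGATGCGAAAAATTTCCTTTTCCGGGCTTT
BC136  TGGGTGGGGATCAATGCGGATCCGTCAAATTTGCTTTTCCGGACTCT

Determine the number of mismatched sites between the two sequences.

7

The sequences differ at positions 18 (T/G), 22 (G/C), 25 (A/T), 26 (A/C), 33 (C/G), 43 (G/A), 46 (T/C).
That gives 7 mismatches out of 47 aligned sites, so the Hamming distance is 7.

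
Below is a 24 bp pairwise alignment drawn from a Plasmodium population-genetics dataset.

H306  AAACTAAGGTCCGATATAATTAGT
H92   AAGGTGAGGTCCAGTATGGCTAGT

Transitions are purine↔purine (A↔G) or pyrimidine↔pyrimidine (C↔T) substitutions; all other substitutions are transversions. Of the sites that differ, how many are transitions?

Differing sites — 3:A/G (Ti); 4:C/G (Tv); 6:A/G (Ti); 13:G/A (Ti); 14:A/G (Ti); 18:A/G (Ti); 19:A/G (Ti); 20:T/C (Ti).
Of the 8 differences, 7 transitions and 1 transversion, so the answer is 7.

7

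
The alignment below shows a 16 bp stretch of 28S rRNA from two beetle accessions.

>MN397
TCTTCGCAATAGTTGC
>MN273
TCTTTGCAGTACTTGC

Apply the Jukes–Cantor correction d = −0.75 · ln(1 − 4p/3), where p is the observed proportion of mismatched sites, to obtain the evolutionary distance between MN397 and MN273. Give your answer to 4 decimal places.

0.2158

Differing sites — 5:C/T; 9:A/G; 12:G/C.
p = 3/16 = 0.187500.
d = −0.75 · ln(1 − (4/3)·0.187500) = −0.75 · ln(0.750000) = −0.75 · (-0.287682) = 0.2158.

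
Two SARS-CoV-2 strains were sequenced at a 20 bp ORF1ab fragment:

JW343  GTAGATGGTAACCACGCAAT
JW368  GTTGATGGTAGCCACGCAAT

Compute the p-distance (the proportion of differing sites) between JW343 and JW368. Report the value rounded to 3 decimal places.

Differing sites — 3:A/T; 11:A/G.
There are 2 differences over 20 sites, so p = 2/20 = 0.100.

0.100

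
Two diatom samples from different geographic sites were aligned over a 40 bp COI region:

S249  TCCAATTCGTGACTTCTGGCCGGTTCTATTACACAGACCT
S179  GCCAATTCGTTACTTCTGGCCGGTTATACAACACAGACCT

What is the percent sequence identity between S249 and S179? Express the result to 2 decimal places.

87.50%

Differing sites — 1:T/G; 11:G/T; 26:C/A; 29:T/C; 30:T/A.
35 of the 40 sites match, so the percent identity is 35/40 × 100 = 87.50%.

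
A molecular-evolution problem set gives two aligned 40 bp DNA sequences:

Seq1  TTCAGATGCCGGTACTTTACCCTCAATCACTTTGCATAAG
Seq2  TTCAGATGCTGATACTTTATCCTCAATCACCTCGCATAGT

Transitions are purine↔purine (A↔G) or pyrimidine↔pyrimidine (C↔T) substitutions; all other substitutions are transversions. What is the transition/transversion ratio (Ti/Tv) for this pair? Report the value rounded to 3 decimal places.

Mismatches occur at site 10 (C↔T, transition), site 12 (G↔A, transition), site 20 (C↔T, transition), site 31 (T↔C, transition), site 33 (T↔C, transition), site 39 (A↔G, transition), site 40 (G↔T, transversion).
Of the 7 differences, 6 transitions and 1 transversion, so Ti/Tv = 6/1 = 6.000.

6.000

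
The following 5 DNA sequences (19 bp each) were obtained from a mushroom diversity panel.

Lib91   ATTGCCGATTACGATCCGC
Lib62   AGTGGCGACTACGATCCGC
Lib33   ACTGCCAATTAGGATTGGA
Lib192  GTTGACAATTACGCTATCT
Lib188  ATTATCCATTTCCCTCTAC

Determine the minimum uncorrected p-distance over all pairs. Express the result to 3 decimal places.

0.158

Pairwise Hamming distances:
  Lib91 vs Lib62: 3
  Lib91 vs Lib33: 6
  Lib91 vs Lib192: 8
  Lib91 vs Lib188: 8
  Lib62 vs Lib33: 8
  Lib62 vs Lib192: 10
  Lib62 vs Lib188: 10
  Lib33 vs Lib192: 9
  Lib33 vs Lib188: 12
  Lib192 vs Lib188: 9
The smallest is 3 mismatches, between Lib91 and Lib62; p = 3/19 = 0.158.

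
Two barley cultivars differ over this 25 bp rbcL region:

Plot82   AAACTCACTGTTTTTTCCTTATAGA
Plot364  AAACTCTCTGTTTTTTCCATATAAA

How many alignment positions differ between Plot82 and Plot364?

The sequences differ at positions 7 (A/T), 19 (T/A), 24 (G/A).
That gives 3 mismatches out of 25 aligned sites, so the Hamming distance is 3.

3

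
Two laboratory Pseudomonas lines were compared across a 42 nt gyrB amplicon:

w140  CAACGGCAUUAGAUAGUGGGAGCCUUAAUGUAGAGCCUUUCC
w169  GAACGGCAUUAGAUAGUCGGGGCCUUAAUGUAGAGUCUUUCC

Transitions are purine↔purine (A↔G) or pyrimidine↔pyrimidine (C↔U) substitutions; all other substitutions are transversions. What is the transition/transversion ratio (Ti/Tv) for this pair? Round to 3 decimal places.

The sequences differ at positions 1 (C/G, transversion), 18 (G/C, transversion), 21 (A/G, transition), 36 (C/U, transition).
Of the 4 differences, 2 transitions and 2 transversions, so Ti/Tv = 2/2 = 1.000.

1.000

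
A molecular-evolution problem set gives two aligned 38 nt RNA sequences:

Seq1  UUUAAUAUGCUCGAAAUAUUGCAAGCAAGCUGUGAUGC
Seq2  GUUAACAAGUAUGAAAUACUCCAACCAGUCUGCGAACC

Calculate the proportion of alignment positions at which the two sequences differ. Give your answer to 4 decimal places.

The sequences differ at positions 1 (U/G), 6 (U/C), 8 (U/A), 10 (C/U), 11 (U/A), 12 (C/U), 19 (U/C), 21 (G/C), 25 (G/C), 28 (A/G), 29 (G/U), 33 (U/C), 36 (U/A), 37 (G/C).
There are 14 differences over 38 sites, so p = 14/38 = 0.3684.

0.3684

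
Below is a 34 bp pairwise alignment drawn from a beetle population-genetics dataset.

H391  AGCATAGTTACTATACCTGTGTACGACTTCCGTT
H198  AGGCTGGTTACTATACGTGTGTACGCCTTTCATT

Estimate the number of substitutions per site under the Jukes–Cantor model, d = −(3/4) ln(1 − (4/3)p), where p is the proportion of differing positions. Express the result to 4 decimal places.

0.2407

Mismatches occur at site 3 (C→G), site 4 (A→C), site 6 (A→G), site 17 (C→G), site 26 (A→C), site 30 (C→T), site 32 (G→A).
p = 7/34 = 0.205882.
d = −0.75 · ln(1 − (4/3)·0.205882) = −0.75 · ln(0.725491) = −0.75 · (-0.320907) = 0.2407.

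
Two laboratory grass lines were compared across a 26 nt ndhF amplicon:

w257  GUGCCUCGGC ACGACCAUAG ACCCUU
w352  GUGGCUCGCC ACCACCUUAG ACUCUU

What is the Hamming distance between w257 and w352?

Mismatches occur at site 4 (C↔G), site 9 (G↔C), site 13 (G↔C), site 17 (A↔U), site 23 (C↔U).
That gives 5 mismatches out of 26 aligned sites, so the Hamming distance is 5.

5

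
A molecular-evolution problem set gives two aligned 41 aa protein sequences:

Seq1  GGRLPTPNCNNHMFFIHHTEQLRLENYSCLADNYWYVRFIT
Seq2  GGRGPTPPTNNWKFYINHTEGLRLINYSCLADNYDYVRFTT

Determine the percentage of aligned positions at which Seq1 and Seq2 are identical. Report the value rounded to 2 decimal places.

Mismatches occur at site 4 (L→G), site 8 (N→P), site 9 (C→T), site 12 (H→W), site 13 (M→K), site 15 (F→Y), site 17 (H→N), site 21 (Q→G), site 25 (E→I), site 35 (W→D), site 40 (I→T).
30 of the 41 sites match, so the percent identity is 30/41 × 100 = 73.17%.

73.17%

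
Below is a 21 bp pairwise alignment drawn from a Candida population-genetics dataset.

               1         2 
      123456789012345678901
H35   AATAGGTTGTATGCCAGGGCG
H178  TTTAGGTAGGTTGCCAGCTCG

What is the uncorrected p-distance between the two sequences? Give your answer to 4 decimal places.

0.3333

The sequences differ at positions 1 (A/T), 2 (A/T), 8 (T/A), 10 (T/G), 11 (A/T), 18 (G/C), 19 (G/T).
There are 7 differences over 21 sites, so p = 7/21 = 0.3333.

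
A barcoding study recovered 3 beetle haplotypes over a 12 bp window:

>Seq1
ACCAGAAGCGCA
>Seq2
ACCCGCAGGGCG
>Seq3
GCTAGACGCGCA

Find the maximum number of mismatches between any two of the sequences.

7

Pairwise Hamming distances:
  Seq1 vs Seq2: 4
  Seq1 vs Seq3: 3
  Seq2 vs Seq3: 7
The largest is 7, between Seq2 and Seq3.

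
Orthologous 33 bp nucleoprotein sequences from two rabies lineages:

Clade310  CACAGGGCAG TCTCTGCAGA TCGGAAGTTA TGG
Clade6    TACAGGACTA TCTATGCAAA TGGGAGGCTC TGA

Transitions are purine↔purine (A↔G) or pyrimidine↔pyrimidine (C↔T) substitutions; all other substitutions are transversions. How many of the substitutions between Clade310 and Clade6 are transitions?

7

The sequences differ at positions 1 (C/T, transition), 7 (G/A, transition), 9 (A/T, transversion), 10 (G/A, transition), 14 (C/A, transversion), 19 (G/A, transition), 22 (C/G, transversion), 26 (A/G, transition), 28 (T/C, transition), 30 (A/C, transversion), 33 (G/A, transition).
Of the 11 differences, 7 transitions and 4 transversions, so the answer is 7.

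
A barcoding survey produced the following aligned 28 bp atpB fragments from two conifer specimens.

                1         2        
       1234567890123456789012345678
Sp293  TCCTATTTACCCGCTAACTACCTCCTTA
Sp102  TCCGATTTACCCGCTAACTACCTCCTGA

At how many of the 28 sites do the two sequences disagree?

2

Mismatches occur at site 4 (T↔G), site 27 (T↔G).
That gives 2 mismatches out of 28 aligned sites, so the Hamming distance is 2.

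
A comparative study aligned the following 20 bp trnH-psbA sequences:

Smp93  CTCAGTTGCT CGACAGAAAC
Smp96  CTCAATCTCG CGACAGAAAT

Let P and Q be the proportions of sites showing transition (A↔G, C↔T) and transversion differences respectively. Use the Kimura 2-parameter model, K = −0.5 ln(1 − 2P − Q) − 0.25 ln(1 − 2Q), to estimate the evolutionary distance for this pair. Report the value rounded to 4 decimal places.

The sequences differ at positions 5 (G/A, transition), 7 (T/C, transition), 8 (G/T, transversion), 10 (T/G, transversion), 20 (C/T, transition).
Of the 5 differences, 3 transitions and 2 transversions over 20 sites: P = 3/20 = 0.150000, Q = 2/20 = 0.100000.
d = −0.5·ln(0.600000) − 0.25·ln(0.800000) = −0.5·(-0.510826) − 0.25·(-0.223144) = 0.3112.

0.3112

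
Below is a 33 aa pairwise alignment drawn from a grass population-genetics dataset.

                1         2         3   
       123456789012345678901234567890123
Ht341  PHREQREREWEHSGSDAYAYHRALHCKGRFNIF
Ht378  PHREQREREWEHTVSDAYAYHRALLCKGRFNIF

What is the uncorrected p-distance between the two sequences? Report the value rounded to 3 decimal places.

0.091

Mismatches occur at site 13 (S→T), site 14 (G→V), site 25 (H→L).
There are 3 differences over 33 sites, so p = 3/33 = 0.091.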